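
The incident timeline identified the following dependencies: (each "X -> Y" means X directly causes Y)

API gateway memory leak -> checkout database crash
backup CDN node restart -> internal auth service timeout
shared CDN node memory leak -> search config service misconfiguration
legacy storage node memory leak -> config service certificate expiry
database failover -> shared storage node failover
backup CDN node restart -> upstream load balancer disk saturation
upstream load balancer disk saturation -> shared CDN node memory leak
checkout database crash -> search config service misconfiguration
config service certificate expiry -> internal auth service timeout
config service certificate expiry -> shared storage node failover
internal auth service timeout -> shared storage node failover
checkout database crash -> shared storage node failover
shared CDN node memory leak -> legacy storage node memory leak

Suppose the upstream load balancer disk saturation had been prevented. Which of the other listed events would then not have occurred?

the config service certificate expiry, the legacy storage node memory leak, the shared CDN node memory leak

Downstream of the upstream load balancer disk saturation: the shared CDN node memory leak, the legacy storage node memory leak, the config service certificate expiry, the internal auth service timeout, the search config service misconfiguration, the shared storage node failover.
Of those, still caused via another path: the internal auth service timeout, the search config service misconfiguration, the shared storage node failover.
The remainder have no surviving cause.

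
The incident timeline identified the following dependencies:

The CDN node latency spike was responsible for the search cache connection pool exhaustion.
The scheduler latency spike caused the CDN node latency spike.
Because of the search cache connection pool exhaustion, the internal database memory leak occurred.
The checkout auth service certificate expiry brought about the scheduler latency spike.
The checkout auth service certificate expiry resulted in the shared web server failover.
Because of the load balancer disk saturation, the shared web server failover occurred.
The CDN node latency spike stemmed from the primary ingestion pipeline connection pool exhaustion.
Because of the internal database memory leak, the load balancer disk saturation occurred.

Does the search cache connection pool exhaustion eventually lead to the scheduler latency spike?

No

The search cache connection pool exhaustion leads to the internal database memory leak, the load balancer disk saturation, the shared web server failover; the scheduler latency spike is not among them.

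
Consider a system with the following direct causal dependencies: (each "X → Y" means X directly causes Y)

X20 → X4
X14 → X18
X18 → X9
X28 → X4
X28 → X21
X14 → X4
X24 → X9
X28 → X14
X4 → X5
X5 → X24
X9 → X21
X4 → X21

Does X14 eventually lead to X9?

Yes

There is a causal chain: X14 → X18 → X9.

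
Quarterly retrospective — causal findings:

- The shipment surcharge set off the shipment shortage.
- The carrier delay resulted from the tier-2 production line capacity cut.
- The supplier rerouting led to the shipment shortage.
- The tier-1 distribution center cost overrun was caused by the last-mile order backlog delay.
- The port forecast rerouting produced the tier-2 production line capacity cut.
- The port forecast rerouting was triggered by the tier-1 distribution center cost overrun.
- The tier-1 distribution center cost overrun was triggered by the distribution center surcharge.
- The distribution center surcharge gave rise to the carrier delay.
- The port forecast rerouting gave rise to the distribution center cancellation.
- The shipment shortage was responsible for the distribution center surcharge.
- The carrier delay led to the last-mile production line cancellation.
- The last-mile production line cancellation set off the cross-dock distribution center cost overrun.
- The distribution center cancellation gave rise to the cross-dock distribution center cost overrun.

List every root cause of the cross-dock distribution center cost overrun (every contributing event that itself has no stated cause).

the last-mile order backlog delay, the shipment surcharge, the supplier rerouting

Tracing upstream from the cross-dock distribution center cost overrun: the cross-dock distribution center cost overrun ← the last-mile production line cancellation ← the carrier delay ← the distribution center surcharge ← the shipment shortage ← the supplier rerouting.
A separate upstream branch: the cross-dock distribution center cost overrun ← the last-mile production line cancellation ← the carrier delay ← the distribution center surcharge ← the shipment shortage ← the shipment surcharge.
A separate upstream branch: the cross-dock distribution center cost overrun ← the distribution center cancellation ← the port forecast rerouting ← the tier-1 distribution center cost overrun ← the last-mile order backlog delay.
Each of those chain origins has no stated cause.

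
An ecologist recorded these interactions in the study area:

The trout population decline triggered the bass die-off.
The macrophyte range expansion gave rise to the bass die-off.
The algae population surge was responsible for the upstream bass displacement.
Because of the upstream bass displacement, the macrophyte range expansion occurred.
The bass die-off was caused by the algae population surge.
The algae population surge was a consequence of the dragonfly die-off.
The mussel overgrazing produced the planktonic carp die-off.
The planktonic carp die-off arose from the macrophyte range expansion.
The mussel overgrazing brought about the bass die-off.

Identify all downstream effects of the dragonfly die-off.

the algae population surge, the bass die-off, the macrophyte range expansion, the planktonic carp die-off, the upstream bass displacement

Direct effects: the algae population surge.
2 steps out: the upstream bass displacement, the bass die-off.
3 steps out: the macrophyte range expansion.
4 steps out: the planktonic carp die-off.
Not reachable from it: the mussel overgrazing, the trout population decline.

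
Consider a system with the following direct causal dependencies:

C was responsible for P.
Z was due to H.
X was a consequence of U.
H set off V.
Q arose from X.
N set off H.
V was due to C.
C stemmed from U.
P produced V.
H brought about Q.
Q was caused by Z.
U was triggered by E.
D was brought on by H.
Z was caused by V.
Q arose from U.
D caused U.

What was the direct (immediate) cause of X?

U

Upstream contributors include E, N, H, D, but only U feeds directly into X.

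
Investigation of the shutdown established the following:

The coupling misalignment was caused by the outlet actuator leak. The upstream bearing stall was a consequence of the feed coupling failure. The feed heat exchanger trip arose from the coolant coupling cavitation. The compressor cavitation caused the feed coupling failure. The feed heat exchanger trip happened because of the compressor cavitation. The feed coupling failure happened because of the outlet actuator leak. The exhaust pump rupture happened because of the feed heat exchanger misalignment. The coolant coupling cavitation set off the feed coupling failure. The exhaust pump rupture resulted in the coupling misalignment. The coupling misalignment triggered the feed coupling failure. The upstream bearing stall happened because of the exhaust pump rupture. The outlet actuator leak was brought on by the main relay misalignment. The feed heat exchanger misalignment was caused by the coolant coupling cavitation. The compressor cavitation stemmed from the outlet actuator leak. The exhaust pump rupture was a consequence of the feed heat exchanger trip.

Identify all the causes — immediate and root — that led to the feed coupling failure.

Immediate causes of the feed coupling failure: the coolant coupling cavitation, the outlet actuator leak, the compressor cavitation, the coupling misalignment.
Further upstream: the main relay misalignment, the feed heat exchanger misalignment, the feed heat exchanger trip, the exhaust pump rupture.

the compressor cavitation, the coolant coupling cavitation, the coupling misalignment, the exhaust pump rupture, the feed heat exchanger misalignment, the feed heat exchanger trip, the main relay misalignment, the outlet actuator leak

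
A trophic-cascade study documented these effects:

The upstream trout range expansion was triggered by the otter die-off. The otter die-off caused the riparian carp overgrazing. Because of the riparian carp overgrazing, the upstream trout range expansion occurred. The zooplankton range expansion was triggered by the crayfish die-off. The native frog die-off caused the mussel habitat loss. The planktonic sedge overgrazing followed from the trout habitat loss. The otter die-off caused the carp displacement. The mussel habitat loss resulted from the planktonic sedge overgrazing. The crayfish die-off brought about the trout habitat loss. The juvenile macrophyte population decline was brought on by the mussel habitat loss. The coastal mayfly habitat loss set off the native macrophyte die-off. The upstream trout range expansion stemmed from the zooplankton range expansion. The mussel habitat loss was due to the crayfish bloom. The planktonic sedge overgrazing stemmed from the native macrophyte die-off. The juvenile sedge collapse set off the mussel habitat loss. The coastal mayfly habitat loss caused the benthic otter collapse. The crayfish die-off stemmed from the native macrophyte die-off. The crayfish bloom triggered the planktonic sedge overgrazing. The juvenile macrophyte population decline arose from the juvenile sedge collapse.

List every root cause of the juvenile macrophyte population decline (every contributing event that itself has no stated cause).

the coastal mayfly habitat loss, the crayfish bloom, the juvenile sedge collapse, the native frog die-off

Tracing upstream from the juvenile macrophyte population decline: the juvenile macrophyte population decline ← the mussel habitat loss ← the planktonic sedge overgrazing ← the native macrophyte die-off ← the coastal mayfly habitat loss.
A separate upstream branch: the juvenile macrophyte population decline ← the mussel habitat loss ← the crayfish bloom.
A separate upstream branch: the juvenile macrophyte population decline ← the juvenile sedge collapse.
A separate upstream branch: the juvenile macrophyte population decline ← the mussel habitat loss ← the native frog die-off.
Each of those chain origins has no stated cause.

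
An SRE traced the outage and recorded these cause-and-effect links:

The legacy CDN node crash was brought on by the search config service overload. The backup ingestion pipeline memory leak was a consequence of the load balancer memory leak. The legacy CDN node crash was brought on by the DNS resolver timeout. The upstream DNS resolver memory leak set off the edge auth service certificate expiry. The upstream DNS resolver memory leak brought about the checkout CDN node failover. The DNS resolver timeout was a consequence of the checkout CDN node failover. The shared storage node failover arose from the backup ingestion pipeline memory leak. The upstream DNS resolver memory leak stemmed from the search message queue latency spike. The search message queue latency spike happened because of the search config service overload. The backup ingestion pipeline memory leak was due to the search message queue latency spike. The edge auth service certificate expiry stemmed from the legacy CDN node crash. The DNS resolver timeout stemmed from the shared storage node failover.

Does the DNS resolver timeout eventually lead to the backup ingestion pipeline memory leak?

No

The DNS resolver timeout leads to the legacy CDN node crash, the edge auth service certificate expiry; the backup ingestion pipeline memory leak is not among them.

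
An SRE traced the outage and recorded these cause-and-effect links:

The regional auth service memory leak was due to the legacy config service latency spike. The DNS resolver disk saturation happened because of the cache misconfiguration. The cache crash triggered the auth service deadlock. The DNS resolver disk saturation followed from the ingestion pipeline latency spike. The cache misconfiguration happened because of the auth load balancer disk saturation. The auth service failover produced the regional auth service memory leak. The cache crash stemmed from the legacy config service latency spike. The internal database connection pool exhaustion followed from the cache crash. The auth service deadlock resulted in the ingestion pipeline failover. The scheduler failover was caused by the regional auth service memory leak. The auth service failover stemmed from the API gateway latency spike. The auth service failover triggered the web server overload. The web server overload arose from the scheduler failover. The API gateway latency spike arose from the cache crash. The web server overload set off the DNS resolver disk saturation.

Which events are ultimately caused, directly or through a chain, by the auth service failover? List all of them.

the DNS resolver disk saturation, the regional auth service memory leak, the scheduler failover, the web server overload

Direct effects: the regional auth service memory leak, the web server overload.
2 steps out: the scheduler failover, the DNS resolver disk saturation.
Not reachable from it: the legacy config service latency spike, the cache crash, the auth service deadlock, the API gateway latency spike, the internal database connection pool exhaustion, the ingestion pipeline failover, the ingestion pipeline latency spike, the auth load balancer disk saturation, the cache misconfiguration.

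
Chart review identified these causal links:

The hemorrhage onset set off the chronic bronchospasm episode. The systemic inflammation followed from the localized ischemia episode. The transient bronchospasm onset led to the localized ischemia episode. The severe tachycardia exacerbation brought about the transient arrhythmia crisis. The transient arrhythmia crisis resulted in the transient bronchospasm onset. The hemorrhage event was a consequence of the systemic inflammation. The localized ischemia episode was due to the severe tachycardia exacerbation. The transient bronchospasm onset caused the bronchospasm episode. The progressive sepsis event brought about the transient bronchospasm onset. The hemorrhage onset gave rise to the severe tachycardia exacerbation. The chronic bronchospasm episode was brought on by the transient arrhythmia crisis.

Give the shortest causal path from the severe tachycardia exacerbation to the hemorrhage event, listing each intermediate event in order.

the severe tachycardia exacerbation → the localized ischemia episode
the localized ischemia episode → the systemic inflammation
the systemic inflammation → the hemorrhage event
Length: 3 steps.

the severe tachycardia exacerbation → the localized ischemia episode → the systemic inflammation → the hemorrhage event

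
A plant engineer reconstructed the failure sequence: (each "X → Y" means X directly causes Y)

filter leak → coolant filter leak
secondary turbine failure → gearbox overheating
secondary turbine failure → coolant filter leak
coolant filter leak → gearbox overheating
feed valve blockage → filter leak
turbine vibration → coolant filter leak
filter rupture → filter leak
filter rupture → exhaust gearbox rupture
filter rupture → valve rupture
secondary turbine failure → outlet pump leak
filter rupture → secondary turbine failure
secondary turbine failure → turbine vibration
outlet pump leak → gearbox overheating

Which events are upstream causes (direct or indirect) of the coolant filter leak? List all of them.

the feed valve blockage, the filter leak, the filter rupture, the secondary turbine failure, the turbine vibration

Immediate causes of the coolant filter leak: the secondary turbine failure, the filter leak, the turbine vibration.
Further upstream: the filter rupture, the feed valve blockage.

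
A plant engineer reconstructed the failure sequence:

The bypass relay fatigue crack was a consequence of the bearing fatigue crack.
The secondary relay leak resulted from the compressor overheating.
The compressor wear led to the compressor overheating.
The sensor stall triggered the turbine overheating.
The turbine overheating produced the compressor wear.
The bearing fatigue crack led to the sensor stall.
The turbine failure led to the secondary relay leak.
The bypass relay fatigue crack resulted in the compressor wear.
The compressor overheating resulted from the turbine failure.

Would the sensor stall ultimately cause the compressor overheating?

Yes

There is a causal chain: the sensor stall → the turbine overheating → the compressor wear → the compressor overheating.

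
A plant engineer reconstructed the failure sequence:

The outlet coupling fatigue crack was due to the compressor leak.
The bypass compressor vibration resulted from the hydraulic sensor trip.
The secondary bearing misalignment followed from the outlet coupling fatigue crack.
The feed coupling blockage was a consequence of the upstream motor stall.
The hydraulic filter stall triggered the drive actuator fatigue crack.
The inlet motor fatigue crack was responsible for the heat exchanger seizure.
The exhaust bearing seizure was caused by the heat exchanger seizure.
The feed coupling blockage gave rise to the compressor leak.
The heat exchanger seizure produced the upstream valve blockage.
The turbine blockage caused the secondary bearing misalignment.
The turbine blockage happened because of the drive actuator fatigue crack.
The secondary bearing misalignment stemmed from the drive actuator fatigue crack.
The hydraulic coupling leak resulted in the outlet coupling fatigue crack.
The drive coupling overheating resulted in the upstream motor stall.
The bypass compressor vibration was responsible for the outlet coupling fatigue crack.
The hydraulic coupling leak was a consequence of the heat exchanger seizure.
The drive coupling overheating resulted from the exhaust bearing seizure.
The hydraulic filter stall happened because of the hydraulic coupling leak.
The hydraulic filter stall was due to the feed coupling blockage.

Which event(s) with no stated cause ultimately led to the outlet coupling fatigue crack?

Tracing upstream from the outlet coupling fatigue crack: the outlet coupling fatigue crack ← the hydraulic coupling leak ← the heat exchanger seizure ← the inlet motor fatigue crack.
A separate upstream branch: the outlet coupling fatigue crack ← the bypass compressor vibration ← the hydraulic sensor trip.
Each of those chain origins has no stated cause.

the hydraulic sensor trip, the inlet motor fatigue crack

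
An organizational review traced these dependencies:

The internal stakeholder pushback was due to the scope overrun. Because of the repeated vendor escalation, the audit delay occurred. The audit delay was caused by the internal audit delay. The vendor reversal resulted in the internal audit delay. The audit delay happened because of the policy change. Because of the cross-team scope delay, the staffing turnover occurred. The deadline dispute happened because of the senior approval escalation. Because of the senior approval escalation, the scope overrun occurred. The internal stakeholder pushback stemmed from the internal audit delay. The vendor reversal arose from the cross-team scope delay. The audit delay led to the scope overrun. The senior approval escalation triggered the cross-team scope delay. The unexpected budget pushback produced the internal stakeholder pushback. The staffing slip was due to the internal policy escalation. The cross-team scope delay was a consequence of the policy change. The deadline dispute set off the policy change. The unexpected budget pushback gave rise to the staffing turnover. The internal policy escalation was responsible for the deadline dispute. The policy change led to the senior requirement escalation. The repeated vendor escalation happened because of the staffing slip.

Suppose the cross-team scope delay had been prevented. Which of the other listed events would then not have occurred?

the internal audit delay, the vendor reversal

Downstream of the cross-team scope delay: the vendor reversal, the internal audit delay, the audit delay, the scope overrun, the internal stakeholder pushback, the staffing turnover.
Of those, still caused via another path: the audit delay, the scope overrun, the internal stakeholder pushback, the staffing turnover.
The remainder have no surviving cause.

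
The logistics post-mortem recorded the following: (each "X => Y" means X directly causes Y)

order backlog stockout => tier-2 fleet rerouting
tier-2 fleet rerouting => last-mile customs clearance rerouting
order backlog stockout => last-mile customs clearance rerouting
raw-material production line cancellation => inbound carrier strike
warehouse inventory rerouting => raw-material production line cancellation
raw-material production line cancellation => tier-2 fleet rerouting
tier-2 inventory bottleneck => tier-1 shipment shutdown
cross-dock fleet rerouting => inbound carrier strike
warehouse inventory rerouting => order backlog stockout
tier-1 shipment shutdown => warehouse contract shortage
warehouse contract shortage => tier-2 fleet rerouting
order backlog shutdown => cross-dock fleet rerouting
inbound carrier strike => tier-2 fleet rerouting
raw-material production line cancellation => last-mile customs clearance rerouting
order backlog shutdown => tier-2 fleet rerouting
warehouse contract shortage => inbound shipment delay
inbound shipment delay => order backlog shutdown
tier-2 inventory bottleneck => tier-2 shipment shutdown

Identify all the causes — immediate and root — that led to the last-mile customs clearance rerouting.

the cross-dock fleet rerouting, the inbound carrier strike, the inbound shipment delay, the order backlog shutdown, the order backlog stockout, the raw-material production line cancellation, the tier-1 shipment shutdown, the tier-2 fleet rerouting, the tier-2 inventory bottleneck, the warehouse contract shortage, the warehouse inventory rerouting

Immediate causes of the last-mile customs clearance rerouting: the order backlog stockout, the raw-material production line cancellation, the tier-2 fleet rerouting.
Further upstream: the tier-2 inventory bottleneck, the tier-1 shipment shutdown, the warehouse contract shortage, the inbound shipment delay, the order backlog shutdown, the warehouse inventory rerouting, the cross-dock fleet rerouting, the inbound carrier strike.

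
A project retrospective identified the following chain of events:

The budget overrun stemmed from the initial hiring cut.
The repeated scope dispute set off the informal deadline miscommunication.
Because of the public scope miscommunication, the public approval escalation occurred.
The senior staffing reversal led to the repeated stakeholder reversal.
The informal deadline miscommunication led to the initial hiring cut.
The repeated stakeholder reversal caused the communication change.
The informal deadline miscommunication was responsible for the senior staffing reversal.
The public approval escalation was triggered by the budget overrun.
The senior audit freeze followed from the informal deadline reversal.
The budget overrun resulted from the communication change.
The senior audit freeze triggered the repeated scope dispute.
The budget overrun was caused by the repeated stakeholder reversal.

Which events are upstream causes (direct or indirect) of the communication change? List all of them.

Immediate cause of the communication change: the repeated stakeholder reversal.
Further upstream: the informal deadline reversal, the senior audit freeze, the repeated scope dispute, the informal deadline miscommunication, the senior staffing reversal.

the informal deadline miscommunication, the informal deadline reversal, the repeated scope dispute, the repeated stakeholder reversal, the senior audit freeze, the senior staffing reversal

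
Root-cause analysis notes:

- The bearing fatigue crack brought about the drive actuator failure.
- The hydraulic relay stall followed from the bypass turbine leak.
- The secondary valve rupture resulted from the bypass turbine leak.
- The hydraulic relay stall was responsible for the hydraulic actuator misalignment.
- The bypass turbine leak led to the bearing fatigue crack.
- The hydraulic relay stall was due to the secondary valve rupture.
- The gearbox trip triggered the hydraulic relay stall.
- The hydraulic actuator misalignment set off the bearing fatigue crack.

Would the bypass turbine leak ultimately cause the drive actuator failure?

There is a causal chain: the bypass turbine leak → the bearing fatigue crack → the drive actuator failure.

Yes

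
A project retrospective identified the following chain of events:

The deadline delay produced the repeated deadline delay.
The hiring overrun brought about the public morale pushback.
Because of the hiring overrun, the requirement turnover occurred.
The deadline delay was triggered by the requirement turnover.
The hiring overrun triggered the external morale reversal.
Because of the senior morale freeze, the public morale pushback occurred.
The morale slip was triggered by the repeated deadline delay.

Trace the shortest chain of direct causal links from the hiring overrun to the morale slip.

the hiring overrun → the requirement turnover
the requirement turnover → the deadline delay
the deadline delay → the repeated deadline delay
the repeated deadline delay → the morale slip
Length: 4 steps.

the hiring overrun → the requirement turnover → the deadline delay → the repeated deadline delay → the morale slip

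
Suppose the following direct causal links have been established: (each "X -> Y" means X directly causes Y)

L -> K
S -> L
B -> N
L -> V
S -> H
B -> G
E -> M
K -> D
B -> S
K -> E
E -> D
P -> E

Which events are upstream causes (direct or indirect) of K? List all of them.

B, L, S

Immediate cause of K: L.
Further upstream: B, S.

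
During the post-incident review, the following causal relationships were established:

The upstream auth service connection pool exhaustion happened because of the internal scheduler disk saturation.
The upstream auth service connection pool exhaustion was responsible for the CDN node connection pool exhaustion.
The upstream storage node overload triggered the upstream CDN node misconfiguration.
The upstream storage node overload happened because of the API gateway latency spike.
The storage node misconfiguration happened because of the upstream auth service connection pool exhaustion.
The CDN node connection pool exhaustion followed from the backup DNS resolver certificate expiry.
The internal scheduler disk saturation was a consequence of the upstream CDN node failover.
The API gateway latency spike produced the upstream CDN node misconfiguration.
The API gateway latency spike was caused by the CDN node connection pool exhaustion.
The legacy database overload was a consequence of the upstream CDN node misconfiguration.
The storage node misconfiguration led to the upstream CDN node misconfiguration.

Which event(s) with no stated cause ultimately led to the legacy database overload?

the backup DNS resolver certificate expiry, the upstream CDN node failover

Tracing upstream from the legacy database overload: the legacy database overload ← the upstream CDN node misconfiguration ← the API gateway latency spike ← the CDN node connection pool exhaustion ← the backup DNS resolver certificate expiry.
A separate upstream branch: the legacy database overload ← the upstream CDN node misconfiguration ← the storage node misconfiguration ← the upstream auth service connection pool exhaustion ← the internal scheduler disk saturation ← the upstream CDN node failover.
Each of those chain origins has no stated cause.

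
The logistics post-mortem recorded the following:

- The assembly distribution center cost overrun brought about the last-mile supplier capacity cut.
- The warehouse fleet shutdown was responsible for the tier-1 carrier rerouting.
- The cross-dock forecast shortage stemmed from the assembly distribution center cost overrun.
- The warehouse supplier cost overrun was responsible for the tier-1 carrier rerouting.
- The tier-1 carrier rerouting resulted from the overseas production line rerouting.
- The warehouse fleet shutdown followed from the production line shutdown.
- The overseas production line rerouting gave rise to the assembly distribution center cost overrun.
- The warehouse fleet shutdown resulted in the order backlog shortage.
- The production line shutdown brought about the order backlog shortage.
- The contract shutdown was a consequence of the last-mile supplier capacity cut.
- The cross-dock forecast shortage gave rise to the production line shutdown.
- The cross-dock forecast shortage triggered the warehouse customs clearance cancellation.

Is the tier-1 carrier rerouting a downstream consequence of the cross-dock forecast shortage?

There is a causal chain: the cross-dock forecast shortage → the production line shutdown → the warehouse fleet shutdown → the tier-1 carrier rerouting.

Yes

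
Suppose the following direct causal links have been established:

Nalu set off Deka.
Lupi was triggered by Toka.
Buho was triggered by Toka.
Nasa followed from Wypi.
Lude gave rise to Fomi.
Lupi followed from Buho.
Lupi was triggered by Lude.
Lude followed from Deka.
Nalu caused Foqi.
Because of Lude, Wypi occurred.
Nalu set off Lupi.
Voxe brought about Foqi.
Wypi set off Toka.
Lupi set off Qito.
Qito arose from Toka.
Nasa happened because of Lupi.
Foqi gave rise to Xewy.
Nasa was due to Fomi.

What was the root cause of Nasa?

Nalu

Tracing upstream from Nasa: Nasa ← Lupi ← Nalu.
Nalu has no stated cause, so it is the root.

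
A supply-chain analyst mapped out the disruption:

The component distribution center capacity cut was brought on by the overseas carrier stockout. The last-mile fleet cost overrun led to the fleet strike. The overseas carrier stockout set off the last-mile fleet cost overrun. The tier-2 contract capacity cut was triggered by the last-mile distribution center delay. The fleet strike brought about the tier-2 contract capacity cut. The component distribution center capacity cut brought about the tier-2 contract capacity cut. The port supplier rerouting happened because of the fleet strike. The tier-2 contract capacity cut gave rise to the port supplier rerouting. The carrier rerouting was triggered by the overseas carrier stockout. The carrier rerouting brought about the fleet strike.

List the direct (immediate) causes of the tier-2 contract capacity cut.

Upstream contributors include the overseas carrier stockout, the carrier rerouting, the last-mile fleet cost overrun, but only the component distribution center capacity cut, the fleet strike, the last-mile distribution center delay feed directly into the tier-2 contract capacity cut.

the component distribution center capacity cut, the fleet strike, the last-mile distribution center delay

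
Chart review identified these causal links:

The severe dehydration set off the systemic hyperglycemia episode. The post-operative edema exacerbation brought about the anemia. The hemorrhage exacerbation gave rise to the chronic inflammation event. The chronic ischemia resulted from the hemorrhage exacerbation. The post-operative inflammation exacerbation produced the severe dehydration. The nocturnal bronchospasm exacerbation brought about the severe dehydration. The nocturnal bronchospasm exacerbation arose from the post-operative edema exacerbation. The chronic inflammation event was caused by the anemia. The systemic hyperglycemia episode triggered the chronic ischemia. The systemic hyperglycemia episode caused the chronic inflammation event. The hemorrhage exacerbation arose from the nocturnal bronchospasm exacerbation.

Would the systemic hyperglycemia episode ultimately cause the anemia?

No

The systemic hyperglycemia episode leads to the chronic inflammation event, the chronic ischemia; the anemia is not among them.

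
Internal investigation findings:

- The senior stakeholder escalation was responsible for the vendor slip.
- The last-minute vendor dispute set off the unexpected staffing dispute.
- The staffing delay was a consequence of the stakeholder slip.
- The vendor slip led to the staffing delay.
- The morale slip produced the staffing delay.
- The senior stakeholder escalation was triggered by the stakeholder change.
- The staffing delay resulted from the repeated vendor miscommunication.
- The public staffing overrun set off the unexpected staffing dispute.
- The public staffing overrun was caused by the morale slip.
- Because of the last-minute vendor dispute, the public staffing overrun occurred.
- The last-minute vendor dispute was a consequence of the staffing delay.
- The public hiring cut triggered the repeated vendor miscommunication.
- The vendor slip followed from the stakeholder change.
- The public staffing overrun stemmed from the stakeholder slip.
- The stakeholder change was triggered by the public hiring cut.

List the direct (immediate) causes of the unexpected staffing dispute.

Upstream contributors include the public hiring cut, the stakeholder change, the senior stakeholder escalation, the stakeholder slip, the morale slip, the repeated vendor miscommunication, the vendor slip, the staffing delay, but only the last-minute vendor dispute, the public staffing overrun feed directly into the unexpected staffing dispute.

the last-minute vendor dispute, the public staffing overrun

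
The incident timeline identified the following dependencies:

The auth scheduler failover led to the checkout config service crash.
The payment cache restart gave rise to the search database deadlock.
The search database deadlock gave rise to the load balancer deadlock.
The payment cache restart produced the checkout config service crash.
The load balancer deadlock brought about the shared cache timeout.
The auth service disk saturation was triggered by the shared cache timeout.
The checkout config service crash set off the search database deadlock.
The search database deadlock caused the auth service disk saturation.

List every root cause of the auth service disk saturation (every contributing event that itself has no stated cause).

the auth scheduler failover, the payment cache restart

Tracing upstream from the auth service disk saturation: the auth service disk saturation ← the search database deadlock ← the payment cache restart.
A separate upstream branch: the auth service disk saturation ← the search database deadlock ← the checkout config service crash ← the auth scheduler failover.
Each of those chain origins has no stated cause.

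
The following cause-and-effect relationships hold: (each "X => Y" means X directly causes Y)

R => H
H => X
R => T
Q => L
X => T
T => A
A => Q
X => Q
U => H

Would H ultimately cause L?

There is a causal chain: H → X → Q → L.

Yes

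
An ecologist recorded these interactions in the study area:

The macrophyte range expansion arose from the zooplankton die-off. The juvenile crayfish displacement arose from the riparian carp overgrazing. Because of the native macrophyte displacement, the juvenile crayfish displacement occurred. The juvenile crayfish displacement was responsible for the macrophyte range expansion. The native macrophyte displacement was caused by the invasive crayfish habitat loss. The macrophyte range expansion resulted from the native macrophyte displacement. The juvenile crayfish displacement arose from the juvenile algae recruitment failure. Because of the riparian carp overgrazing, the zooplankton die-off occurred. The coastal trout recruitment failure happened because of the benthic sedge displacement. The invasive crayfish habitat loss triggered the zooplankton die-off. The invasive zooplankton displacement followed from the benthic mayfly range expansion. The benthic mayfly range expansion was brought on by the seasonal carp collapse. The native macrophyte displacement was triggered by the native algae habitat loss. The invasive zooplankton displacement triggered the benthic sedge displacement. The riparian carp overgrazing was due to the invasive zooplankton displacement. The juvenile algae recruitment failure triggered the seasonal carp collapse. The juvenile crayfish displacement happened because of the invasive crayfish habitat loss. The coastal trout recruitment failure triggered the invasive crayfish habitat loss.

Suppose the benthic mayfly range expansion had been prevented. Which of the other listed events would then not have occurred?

the benthic sedge displacement, the coastal trout recruitment failure, the invasive crayfish habitat loss, the invasive zooplankton displacement, the riparian carp overgrazing, the zooplankton die-off

Downstream of the benthic mayfly range expansion: the invasive zooplankton displacement, the benthic sedge displacement, the coastal trout recruitment failure, the invasive crayfish habitat loss, the riparian carp overgrazing, the zooplankton die-off, the native macrophyte displacement, the juvenile crayfish displacement, the macrophyte range expansion.
Of those, still caused via another path: the native macrophyte displacement, the juvenile crayfish displacement, the macrophyte range expansion.
The remainder have no surviving cause.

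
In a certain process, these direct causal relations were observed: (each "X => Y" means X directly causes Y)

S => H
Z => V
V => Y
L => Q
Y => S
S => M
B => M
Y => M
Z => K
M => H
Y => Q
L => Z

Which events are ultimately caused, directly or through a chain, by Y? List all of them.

H, M, Q, S

Direct effects: S, M, Q.
2 steps out: H.
Not reachable from it: B, L, Z, K, V.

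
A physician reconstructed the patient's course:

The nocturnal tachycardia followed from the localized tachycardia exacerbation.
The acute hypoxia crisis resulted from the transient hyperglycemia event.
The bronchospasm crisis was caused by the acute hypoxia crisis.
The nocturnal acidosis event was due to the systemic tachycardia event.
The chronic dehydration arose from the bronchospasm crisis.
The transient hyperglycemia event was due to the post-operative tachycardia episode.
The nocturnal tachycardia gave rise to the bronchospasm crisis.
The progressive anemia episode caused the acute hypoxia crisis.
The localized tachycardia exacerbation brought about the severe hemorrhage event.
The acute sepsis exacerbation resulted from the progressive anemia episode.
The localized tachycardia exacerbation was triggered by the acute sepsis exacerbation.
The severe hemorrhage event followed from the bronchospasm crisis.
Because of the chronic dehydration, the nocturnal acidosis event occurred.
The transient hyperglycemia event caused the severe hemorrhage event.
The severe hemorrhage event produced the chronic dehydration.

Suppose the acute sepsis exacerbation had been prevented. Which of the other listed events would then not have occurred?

Downstream of the acute sepsis exacerbation: the localized tachycardia exacerbation, the nocturnal tachycardia, the bronchospasm crisis, the severe hemorrhage event, the chronic dehydration, the nocturnal acidosis event.
Of those, still caused via another path: the bronchospasm crisis, the severe hemorrhage event, the chronic dehydration, the nocturnal acidosis event.
The remainder have no surviving cause.

the localized tachycardia exacerbation, the nocturnal tachycardia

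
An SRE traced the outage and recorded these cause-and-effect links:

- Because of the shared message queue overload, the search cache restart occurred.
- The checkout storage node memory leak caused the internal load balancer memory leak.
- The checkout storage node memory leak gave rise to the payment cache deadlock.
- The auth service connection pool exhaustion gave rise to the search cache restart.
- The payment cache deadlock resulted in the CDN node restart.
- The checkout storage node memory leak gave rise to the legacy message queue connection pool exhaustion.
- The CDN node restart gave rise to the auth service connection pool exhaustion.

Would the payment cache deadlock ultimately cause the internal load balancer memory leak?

No

The payment cache deadlock leads to the CDN node restart, the auth service connection pool exhaustion, the search cache restart; the internal load balancer memory leak is not among them.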